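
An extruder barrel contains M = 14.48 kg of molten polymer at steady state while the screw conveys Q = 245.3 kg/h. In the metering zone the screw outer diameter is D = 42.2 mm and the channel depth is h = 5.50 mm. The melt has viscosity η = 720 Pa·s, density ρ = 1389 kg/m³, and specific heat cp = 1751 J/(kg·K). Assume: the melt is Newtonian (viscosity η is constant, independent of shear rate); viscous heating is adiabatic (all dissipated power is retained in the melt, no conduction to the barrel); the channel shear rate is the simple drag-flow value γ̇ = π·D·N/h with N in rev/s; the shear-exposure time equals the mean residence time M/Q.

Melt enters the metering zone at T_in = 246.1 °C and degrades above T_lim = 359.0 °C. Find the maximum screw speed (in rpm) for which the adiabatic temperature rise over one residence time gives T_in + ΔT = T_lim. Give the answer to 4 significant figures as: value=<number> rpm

Q_s = Q / 3600 = 245.3 / 3600 = 0.0681389 kg/s
t_res = M / Q_s = 14.48 ÷ 0.0681389 = 212.507 s
Geometry in SI: D = 42.2 mm → 0.0422 m, h = 5.50 mm → 0.0055 m
ΔT_a = T_lim − T_in = 359.0 − 246.1 = 112.9 K
Invert ΔT = ηγ̇²t_res/(ρcp) for γ̇: γ̇_max² = ΔT_a ρ cp / (η t_res) = 112.9·1389·1751 / (720·212.507) = 1794.64 s⁻²
γ̇_max = √1794.64 = 42.3631 s⁻¹
Solve γ̇ = πDN/h for N: N_max = γ̇_max·h/(π·D) = 42.3631 × 0.0055 / (π × 0.0422) = 1.75747 rev/s = 105.448 rpm

value=105.4 rpm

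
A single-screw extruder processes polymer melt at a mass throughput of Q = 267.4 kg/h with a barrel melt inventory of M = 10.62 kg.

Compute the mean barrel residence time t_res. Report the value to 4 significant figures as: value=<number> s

value=143.0 s

Convert throughput: Q = 267.4 kg/h = 267.4/3600 = 0.0742778 kg/s
t_res = M / Q_s = 10.62 ÷ 0.0742778 = 142.977 s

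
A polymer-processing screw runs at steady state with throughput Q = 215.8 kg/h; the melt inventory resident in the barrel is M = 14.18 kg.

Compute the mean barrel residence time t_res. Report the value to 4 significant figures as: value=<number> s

Convert throughput: Q = 215.8 kg/h = 215.8/3600 = 0.0599444 kg/s
Mean residence time: t_res = M/Q_s = 14.18 kg / 0.0599444 kg/s = 236.552 s

value=236.6 s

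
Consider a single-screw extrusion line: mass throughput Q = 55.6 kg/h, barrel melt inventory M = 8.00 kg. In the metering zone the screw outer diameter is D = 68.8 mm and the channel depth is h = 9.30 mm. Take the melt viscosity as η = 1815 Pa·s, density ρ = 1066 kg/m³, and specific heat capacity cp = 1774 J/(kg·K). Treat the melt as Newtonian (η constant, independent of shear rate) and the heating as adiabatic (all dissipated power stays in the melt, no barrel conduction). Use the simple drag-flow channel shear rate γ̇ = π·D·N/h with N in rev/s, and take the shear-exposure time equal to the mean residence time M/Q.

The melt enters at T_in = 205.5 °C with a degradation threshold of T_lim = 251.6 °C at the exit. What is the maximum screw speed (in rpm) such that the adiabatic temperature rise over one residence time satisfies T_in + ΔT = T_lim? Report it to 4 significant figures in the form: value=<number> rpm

Q_s = Q / 3600 = 55.6 / 3600 = 0.0154444 kg/s
Mean residence time: t_res = M/Q_s = 8.00 kg / 0.0154444 kg/s = 517.986 s
D = 68.8 mm = 0.0688 m;  h = 9.30 mm = 0.0093 m
Allowable rise: ΔT_a = T_lim − T_in = 251.6 − 205.5 = 46.1 K
Invert ΔT = ηγ̇²t_res/(ρcp) for γ̇: γ̇_max² = ΔT_a ρ cp / (η t_res) = 46.1·1066·1774 / (1815·517.986) = 92.7294 s⁻²
Take the square root: γ̇_max = √(92.7294) = 9.62961 s⁻¹
N_max = γ̇_max·h / (π·D) = 9.62961 · 0.0093 / (π · 0.0688) = 0.414337 rev/s = 24.8602 rpm

value=24.86 rpm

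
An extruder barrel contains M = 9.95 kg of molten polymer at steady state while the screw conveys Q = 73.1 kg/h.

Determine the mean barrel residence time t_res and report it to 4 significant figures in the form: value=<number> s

Throughput in SI: Q_s = 73.1 kg/h ÷ 3600 s/h = 0.0203056 kg/s
Mean residence time: t_res = M/Q_s = 9.95 kg / 0.0203056 kg/s = 490.014 s

value=490.0 s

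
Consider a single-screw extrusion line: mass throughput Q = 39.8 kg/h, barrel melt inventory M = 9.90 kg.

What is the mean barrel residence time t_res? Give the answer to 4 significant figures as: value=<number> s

value=895.5 s

Throughput in SI: Q_s = 39.8 kg/h ÷ 3600 s/h = 0.0110556 kg/s
t_res = M / Q_s = 9.90 ÷ 0.0110556 = 895.477 s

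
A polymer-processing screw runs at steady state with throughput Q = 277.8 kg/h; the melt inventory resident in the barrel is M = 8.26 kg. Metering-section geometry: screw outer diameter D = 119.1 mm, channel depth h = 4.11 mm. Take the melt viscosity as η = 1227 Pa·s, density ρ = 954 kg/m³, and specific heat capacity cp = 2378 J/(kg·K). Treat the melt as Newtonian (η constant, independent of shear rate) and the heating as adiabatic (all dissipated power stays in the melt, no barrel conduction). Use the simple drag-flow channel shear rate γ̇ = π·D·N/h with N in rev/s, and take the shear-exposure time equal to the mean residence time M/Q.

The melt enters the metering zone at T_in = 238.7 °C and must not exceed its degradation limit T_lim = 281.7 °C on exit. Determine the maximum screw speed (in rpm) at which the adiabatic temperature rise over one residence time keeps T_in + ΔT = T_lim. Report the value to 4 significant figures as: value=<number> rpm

Q_s = Q / 3600 = 277.8 / 3600 = 0.0771667 kg/s
t_res = M / Q_s = 8.26 ÷ 0.0771667 = 107.041 s
Geometry in SI: D = 119.1 mm → 0.1191 m, h = 4.11 mm → 0.00411 m
Allowable rise: ΔT_a = T_lim − T_in = 281.7 − 238.7 = 43 K
Invert ΔT = ηγ̇²t_res/(ρcp) for γ̇: γ̇_max² = ΔT_a ρ cp / (η t_res) = 43·954·2378 / (1227·107.041) = 742.735 s⁻²
Take the square root: γ̇_max = √(742.735) = 27.2532 s⁻¹
N_max = γ̇_max h / (πD) = 27.2532·0.00411/(π·0.1191) = 0.299362 rev/s → ×60 = 17.9617 rpm

value=17.96 rpm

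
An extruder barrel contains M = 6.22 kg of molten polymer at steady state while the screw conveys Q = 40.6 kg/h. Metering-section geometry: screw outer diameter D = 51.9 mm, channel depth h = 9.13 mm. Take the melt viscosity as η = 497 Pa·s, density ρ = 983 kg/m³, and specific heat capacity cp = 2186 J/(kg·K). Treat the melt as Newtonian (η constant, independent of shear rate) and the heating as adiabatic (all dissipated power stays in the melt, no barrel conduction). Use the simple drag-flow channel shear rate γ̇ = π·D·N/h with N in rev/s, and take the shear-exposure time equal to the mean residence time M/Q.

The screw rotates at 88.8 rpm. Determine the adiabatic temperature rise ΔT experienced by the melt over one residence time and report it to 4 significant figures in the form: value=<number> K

value=89.11 K

Convert throughput: Q = 40.6 kg/h = 40.6/3600 = 0.0112778 kg/s
t_res = M / Q_s = 6.22 / 0.0112778 = 551.527 s
Convert to SI: D = 0.0519 m, h = 0.00913 m, N = 88.8/60 = 1.48 rev/s
Shear rate: γ̇ = πDN/h = π·0.0519·1.48/0.00913 = 26.4307 s⁻¹
ΔT = η·γ̇²·t_res/(ρ·cp) = [497 × 26.4307² × 551.527] / [983 × 2186] = 89.1119 K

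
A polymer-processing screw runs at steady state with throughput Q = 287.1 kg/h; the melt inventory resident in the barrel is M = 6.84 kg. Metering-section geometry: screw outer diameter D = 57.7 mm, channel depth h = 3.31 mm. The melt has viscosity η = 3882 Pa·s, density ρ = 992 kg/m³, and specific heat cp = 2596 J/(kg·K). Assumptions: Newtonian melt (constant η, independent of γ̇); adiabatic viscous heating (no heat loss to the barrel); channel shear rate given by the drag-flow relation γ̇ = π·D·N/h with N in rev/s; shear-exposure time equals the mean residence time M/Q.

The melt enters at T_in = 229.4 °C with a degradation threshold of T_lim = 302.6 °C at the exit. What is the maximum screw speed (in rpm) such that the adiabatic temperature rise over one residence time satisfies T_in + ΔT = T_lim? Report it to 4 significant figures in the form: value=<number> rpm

value=26.07 rpm

Throughput in SI: Q_s = 287.1 kg/h ÷ 3600 s/h = 0.07975 kg/s
Mean residence time: t_res = M/Q_s = 6.84 kg / 0.07975 kg/s = 85.768 s
Geometry in SI: D = 57.7 mm → 0.0577 m, h = 3.31 mm → 0.00331 m
Allowable rise: ΔT_a = T_lim − T_in = 302.6 − 229.4 = 73.2 K
Invert ΔT = ηγ̇²t_res/(ρcp) for γ̇: γ̇_max² = ΔT_a ρ cp / (η t_res) = 73.2·992·2596 / (3882·85.768) = 566.17 s⁻²
Take the square root: γ̇_max = √(566.17) = 23.7943 s⁻¹
N_max = γ̇_max h / (πD) = 23.7943·0.00331/(π·0.0577) = 0.434486 rev/s → ×60 = 26.0691 rpm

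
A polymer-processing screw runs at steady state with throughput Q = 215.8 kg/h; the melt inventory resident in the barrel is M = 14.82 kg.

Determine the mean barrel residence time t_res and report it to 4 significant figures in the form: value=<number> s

Throughput in SI: Q_s = 215.8 kg/h ÷ 3600 s/h = 0.0599444 kg/s
t_res = M / Q_s = 14.82 / 0.0599444 = 247.229 s

value=247.2 s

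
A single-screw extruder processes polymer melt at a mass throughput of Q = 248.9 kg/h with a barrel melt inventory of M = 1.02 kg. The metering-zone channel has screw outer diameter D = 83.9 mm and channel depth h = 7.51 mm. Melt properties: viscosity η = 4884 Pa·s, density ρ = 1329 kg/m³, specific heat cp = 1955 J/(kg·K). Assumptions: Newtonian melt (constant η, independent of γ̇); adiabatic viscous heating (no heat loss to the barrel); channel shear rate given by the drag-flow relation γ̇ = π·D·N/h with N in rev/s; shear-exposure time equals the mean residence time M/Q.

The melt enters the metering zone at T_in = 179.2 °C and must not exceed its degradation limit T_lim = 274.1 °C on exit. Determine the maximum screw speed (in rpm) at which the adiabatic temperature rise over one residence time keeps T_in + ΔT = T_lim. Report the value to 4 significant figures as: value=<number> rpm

Q_s = Q / 3600 = 248.9 / 3600 = 0.0691389 kg/s
t_res = M / Q_s = 1.02 / 0.0691389 = 14.7529 s
D = 83.9 mm = 0.0839 m;  h = 7.51 mm = 0.00751 m
ΔT_a = T_lim − T_in = 274.1 °C − 179.2 °C = 94.9 K
γ̇_max² = ΔT_a·ρ·cp / (η·t_res) = [94.9 × 1329 × 1955] / [4884 × 14.7529] = 3422.04 s⁻²
γ̇_max = sqrt(3422.04) = 58.4982 s⁻¹
Solve γ̇ = πDN/h for N: N_max = γ̇_max·h/(π·D) = 58.4982 × 0.00751 / (π × 0.0839) = 1.66675 rev/s = 100.005 rpm

value=100.0 rpm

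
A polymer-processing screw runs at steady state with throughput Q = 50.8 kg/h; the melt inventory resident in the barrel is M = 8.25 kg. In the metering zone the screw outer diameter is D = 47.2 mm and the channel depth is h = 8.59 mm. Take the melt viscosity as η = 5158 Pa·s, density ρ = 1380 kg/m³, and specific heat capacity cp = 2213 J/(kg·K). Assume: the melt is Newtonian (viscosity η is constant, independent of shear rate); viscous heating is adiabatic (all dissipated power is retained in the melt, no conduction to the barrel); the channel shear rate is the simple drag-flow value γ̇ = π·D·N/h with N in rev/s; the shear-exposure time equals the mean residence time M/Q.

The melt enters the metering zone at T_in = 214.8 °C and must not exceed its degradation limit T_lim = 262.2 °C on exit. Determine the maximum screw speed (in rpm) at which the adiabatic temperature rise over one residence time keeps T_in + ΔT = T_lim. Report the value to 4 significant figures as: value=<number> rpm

Convert throughput: Q = 50.8 kg/h = 50.8/3600 = 0.0141111 kg/s
Mean residence time: t_res = M/Q_s = 8.25 kg / 0.0141111 kg/s = 584.646 s
Convert to metres: D = 0.0472 m, h = 0.00859 m
ΔT_a = T_lim − T_in = 262.2 °C − 214.8 °C = 47.4 K
γ̇_max² = ΔT_a·ρ·cp / (η·t_res) = [47.4 × 1380 × 2213] / [5158 × 584.646] = 48.0026 s⁻²
γ̇_max = sqrt(48.0026) = 6.92839 s⁻¹
N_max = γ̇_max·h / (π·D) = 6.92839 · 0.00859 / (π · 0.0472) = 0.40136 rev/s = 24.0816 rpm

value=24.08 rpm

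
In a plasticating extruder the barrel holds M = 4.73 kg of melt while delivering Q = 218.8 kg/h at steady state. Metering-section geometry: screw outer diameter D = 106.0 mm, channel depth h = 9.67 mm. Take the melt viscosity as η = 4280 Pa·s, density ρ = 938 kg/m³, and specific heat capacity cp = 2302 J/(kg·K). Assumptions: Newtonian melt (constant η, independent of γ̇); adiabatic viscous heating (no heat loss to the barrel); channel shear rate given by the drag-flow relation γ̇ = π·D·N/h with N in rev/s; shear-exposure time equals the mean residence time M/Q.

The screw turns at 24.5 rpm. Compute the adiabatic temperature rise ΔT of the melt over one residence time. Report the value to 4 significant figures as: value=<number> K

value=30.50 K

Throughput in SI: Q_s = 218.8 kg/h ÷ 3600 s/h = 0.0607778 kg/s
t_res = M / Q_s = 4.73 ÷ 0.0607778 = 77.8245 s
Convert to SI: D = 0.106 m, h = 0.00967 m, N = 24.5/60 = 0.408333 rev/s
γ̇ = π·D·N / h = π · 0.106 · 0.408333 / 0.00967 = 14.0619 s⁻¹
ΔT = η·γ̇²·t_res / (ρ·cp) = 4280 · (14.0619)² · 77.8245 / (938 · 2302) = 30.5028 K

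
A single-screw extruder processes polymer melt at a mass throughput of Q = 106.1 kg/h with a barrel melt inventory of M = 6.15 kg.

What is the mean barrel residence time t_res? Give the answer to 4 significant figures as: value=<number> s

Q_s = Q / 3600 = 106.1 / 3600 = 0.0294722 kg/s
Mean residence time: t_res = M/Q_s = 6.15 kg / 0.0294722 kg/s = 208.671 s

value=208.7 s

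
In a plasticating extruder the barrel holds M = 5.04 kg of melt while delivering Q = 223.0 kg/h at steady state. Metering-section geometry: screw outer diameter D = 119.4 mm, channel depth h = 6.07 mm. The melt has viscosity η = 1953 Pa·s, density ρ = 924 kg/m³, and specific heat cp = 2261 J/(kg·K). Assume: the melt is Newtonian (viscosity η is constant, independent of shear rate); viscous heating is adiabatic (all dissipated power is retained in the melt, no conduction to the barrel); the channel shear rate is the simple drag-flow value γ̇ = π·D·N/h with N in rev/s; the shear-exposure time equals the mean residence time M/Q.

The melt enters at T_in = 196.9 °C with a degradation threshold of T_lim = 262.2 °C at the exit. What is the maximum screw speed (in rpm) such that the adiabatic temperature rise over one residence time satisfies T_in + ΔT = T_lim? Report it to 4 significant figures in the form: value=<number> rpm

value=28.45 rpm

Convert throughput: Q = 223.0 kg/h = 223.0/3600 = 0.0619444 kg/s
t_res = M / Q_s = 5.04 ÷ 0.0619444 = 81.3632 s
Geometry in SI: D = 119.4 mm → 0.1194 m, h = 6.07 mm → 0.00607 m
ΔT_a = T_lim − T_in = 262.2 °C − 196.9 °C = 65.3 K
Invert ΔT = ηγ̇²t_res/(ρcp) for γ̇: γ̇_max² = ΔT_a ρ cp / (η t_res) = 65.3·924·2261 / (1953·81.3632) = 858.53 s⁻²
γ̇_max = sqrt(858.53) = 29.3007 s⁻¹
N_max = γ̇_max h / (πD) = 29.3007·0.00607/(π·0.1194) = 0.474146 rev/s → ×60 = 28.4488 rpm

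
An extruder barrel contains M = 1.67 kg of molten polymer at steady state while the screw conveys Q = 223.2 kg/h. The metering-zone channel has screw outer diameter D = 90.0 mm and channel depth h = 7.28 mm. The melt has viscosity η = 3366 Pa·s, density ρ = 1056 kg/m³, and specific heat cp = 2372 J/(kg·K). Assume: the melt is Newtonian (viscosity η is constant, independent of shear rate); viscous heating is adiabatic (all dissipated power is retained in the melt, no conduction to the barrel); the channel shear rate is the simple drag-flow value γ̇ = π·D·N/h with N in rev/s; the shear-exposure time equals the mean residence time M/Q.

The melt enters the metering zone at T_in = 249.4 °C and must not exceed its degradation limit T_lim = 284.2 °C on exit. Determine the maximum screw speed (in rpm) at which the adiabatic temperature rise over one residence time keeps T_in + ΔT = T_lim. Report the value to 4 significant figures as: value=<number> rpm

Q_s = Q / 3600 = 223.2 / 3600 = 0.062 kg/s
Mean residence time: t_res = M/Q_s = 1.67 kg / 0.062 kg/s = 26.9355 s
Convert to metres: D = 0.09 m, h = 0.00728 m
Allowable rise: ΔT_a = T_lim − T_in = 284.2 − 249.4 = 34.8 K
γ̇_max² = ΔT_a·ρ·cp / (η·t_res) = [34.8 × 1056 × 2372] / [3366 × 26.9355] = 961.433 s⁻²
γ̇_max = √961.433 = 31.007 s⁻¹
Solve γ̇ = πDN/h for N: N_max = γ̇_max·h/(π·D) = 31.007 × 0.00728 / (π × 0.09) = 0.798359 rev/s = 47.9016 rpm

value=47.90 rpm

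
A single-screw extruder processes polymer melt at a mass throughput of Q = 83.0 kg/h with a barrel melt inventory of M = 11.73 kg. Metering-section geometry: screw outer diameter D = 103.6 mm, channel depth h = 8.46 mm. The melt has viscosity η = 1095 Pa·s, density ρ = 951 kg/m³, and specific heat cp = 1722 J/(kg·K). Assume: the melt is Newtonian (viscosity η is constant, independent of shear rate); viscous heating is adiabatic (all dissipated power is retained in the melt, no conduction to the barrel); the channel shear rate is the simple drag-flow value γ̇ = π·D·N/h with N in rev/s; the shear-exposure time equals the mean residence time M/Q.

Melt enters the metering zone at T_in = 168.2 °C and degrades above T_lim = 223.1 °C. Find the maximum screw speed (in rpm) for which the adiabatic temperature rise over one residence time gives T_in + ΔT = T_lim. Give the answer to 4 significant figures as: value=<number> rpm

Q_s = Q / 3600 = 83.0 / 3600 = 0.0230556 kg/s
t_res = M / Q_s = 11.73 / 0.0230556 = 508.771 s
Convert to metres: D = 0.1036 m, h = 0.00846 m
ΔT_a = T_lim − T_in = 223.1 °C − 168.2 °C = 54.9 K
γ̇_max² = ΔT_a·ρ·cp / (η·t_res) = [54.9 × 951 × 1722] / [1095 × 508.771] = 161.38 s⁻²
Take the square root: γ̇_max = √(161.38) = 12.7035 s⁻¹
N_max = γ̇_max·h / (π·D) = 12.7035 · 0.00846 / (π · 0.1036) = 0.330206 rev/s = 19.8124 rpm

value=19.81 rpm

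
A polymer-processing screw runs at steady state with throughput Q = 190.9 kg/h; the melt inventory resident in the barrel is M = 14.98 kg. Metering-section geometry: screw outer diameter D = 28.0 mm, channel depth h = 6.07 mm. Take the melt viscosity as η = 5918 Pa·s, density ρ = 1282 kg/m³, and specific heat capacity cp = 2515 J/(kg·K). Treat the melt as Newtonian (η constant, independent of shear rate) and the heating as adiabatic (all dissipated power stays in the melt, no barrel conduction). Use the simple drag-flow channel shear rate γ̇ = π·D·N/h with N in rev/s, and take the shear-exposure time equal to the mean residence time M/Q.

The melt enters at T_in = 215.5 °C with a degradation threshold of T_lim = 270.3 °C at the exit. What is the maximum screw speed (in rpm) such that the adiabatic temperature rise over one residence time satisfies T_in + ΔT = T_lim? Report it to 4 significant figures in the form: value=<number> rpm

value=42.56 rpm

Convert throughput: Q = 190.9 kg/h = 190.9/3600 = 0.0530278 kg/s
t_res = M / Q_s = 14.98 / 0.0530278 = 282.493 s
D = 28.0 mm = 0.028 m;  h = 6.07 mm = 0.00607 m
Allowable rise: ΔT_a = T_lim − T_in = 270.3 − 215.5 = 54.8 K
Invert ΔT = ηγ̇²t_res/(ρcp) for γ̇: γ̇_max² = ΔT_a ρ cp / (η t_res) = 54.8·1282·2515 / (5918·282.493) = 105.687 s⁻²
Take the square root: γ̇_max = √(105.687) = 10.2804 s⁻¹
N_max = γ̇_max h / (πD) = 10.2804·0.00607/(π·0.028) = 0.709402 rev/s → ×60 = 42.5641 rpm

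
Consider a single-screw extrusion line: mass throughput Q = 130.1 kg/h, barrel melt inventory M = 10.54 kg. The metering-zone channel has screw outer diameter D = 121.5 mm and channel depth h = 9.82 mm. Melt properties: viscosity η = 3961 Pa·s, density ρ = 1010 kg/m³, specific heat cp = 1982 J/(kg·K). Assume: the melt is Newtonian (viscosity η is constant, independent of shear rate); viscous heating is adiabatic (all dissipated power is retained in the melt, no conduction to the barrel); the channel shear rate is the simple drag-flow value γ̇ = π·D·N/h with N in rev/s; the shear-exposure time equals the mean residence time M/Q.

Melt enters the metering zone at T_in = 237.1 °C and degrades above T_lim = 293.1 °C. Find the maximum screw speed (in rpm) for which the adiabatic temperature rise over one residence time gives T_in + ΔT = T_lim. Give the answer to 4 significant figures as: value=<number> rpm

value=15.21 rpm

Convert throughput: Q = 130.1 kg/h = 130.1/3600 = 0.0361389 kg/s
t_res = M / Q_s = 10.54 / 0.0361389 = 291.653 s
Geometry in SI: D = 121.5 mm → 0.1215 m, h = 9.82 mm → 0.00982 m
ΔT_a = T_lim − T_in = 293.1 − 237.1 = 56 K
γ̇_max² = ΔT_a·ρ·cp / (η·t_res) = [56 × 1010 × 1982] / [3961 × 291.653] = 97.0381 s⁻²
γ̇_max = √97.0381 = 9.85079 s⁻¹
Solve γ̇ = πDN/h for N: N_max = γ̇_max·h/(π·D) = 9.85079 × 0.00982 / (π × 0.1215) = 0.253429 rev/s = 15.2057 rpm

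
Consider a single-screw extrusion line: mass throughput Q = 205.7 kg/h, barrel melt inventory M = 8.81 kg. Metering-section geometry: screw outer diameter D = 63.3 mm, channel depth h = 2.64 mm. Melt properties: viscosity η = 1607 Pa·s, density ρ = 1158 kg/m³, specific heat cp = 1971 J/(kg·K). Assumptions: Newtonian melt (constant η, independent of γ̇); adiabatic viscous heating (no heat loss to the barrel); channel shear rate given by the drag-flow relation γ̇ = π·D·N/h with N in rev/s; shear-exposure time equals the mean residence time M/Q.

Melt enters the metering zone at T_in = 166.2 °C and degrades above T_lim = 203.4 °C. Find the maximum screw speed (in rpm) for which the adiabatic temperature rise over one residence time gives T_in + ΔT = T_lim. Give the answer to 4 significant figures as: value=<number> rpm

value=14.74 rpm

Q_s = Q / 3600 = 205.7 / 3600 = 0.0571389 kg/s
Mean residence time: t_res = M/Q_s = 8.81 kg / 0.0571389 kg/s = 154.186 s
Geometry in SI: D = 63.3 mm → 0.0633 m, h = 2.64 mm → 0.00264 m
ΔT_a = T_lim − T_in = 203.4 °C − 166.2 °C = 37.2 K
Invert ΔT = ηγ̇²t_res/(ρcp) for γ̇: γ̇_max² = ΔT_a ρ cp / (η t_res) = 37.2·1158·1971 / (1607·154.186) = 342.672 s⁻²
γ̇_max = √342.672 = 18.5114 s⁻¹
N_max = γ̇_max·h / (π·D) = 18.5114 · 0.00264 / (π · 0.0633) = 0.245748 rev/s = 14.7449 rpm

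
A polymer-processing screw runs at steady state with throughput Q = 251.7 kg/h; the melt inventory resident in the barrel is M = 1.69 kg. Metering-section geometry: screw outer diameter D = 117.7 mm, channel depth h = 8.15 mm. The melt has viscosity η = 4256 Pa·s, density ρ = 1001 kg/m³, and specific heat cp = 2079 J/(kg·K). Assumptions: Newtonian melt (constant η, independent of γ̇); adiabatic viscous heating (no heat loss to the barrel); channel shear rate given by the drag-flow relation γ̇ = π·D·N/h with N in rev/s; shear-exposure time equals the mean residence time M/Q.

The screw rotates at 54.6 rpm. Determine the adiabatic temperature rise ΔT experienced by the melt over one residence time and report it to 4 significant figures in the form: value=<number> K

Convert throughput: Q = 251.7 kg/h = 251.7/3600 = 0.0699167 kg/s
Mean residence time: t_res = M/Q_s = 1.69 kg / 0.0699167 kg/s = 24.1716 s
Geometry in metres: D = 117.7 mm → 0.1177 m, h = 8.15 mm → 0.00815 m; screw speed N = 54.6 rpm = 0.91 rev/s
γ̇ = π·D·N / h = π · 0.1177 · 0.91 / 0.00815 = 41.2867 s⁻¹
ΔT = η·γ̇²·t_res/(ρ·cp) = [4256 × 41.2867² × 24.1716] / [1001 × 2079] = 84.2635 K

value=84.26 K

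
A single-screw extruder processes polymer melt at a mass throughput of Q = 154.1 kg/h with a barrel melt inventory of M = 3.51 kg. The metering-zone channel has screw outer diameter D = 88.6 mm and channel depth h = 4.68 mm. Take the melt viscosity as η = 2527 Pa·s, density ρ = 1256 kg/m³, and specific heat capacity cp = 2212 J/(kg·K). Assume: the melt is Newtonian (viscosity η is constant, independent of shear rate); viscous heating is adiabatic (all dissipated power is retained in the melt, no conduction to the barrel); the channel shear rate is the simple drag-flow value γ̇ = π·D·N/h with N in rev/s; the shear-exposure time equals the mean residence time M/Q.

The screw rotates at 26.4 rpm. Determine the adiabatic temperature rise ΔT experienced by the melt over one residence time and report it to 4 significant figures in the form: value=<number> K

value=51.08 K

Throughput in SI: Q_s = 154.1 kg/h ÷ 3600 s/h = 0.0428056 kg/s
t_res = M / Q_s = 3.51 / 0.0428056 = 81.9987 s
D = 88.6 mm = 0.0886 m;  h = 4.68 mm = 0.00468 m;  N = 26.4 rpm / 60 = 0.44 rev/s
γ̇ = π·D·N / h = π · 0.0886 · 0.44 / 0.00468 = 26.1692 s⁻¹
Adiabatic rise: ΔT = η γ̇² t_res / (ρ cp) = 2527·(26.1692)²·81.9987 / (1256·2212) = 51.0762 K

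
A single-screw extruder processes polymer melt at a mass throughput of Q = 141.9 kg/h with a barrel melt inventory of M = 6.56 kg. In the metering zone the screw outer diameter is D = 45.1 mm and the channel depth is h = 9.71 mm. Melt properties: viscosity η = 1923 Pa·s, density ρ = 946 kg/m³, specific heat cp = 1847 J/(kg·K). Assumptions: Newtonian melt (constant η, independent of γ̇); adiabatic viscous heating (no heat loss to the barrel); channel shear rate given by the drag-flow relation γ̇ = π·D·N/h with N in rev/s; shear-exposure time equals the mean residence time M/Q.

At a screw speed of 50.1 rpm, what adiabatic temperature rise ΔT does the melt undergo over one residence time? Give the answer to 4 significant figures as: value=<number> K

Q_s = Q / 3600 = 141.9 / 3600 = 0.0394167 kg/s
t_res = M / Q_s = 6.56 ÷ 0.0394167 = 166.427 s
Convert to SI: D = 0.0451 m, h = 0.00971 m, N = 50.1/60 = 0.835 rev/s
γ̇ = π·D·N / h = π · 0.0451 · 0.835 / 0.00971 = 12.1841 s⁻¹
Adiabatic rise: ΔT = η γ̇² t_res / (ρ cp) = 1923·(12.1841)²·166.427 / (946·1847) = 27.1915 K

value=27.19 K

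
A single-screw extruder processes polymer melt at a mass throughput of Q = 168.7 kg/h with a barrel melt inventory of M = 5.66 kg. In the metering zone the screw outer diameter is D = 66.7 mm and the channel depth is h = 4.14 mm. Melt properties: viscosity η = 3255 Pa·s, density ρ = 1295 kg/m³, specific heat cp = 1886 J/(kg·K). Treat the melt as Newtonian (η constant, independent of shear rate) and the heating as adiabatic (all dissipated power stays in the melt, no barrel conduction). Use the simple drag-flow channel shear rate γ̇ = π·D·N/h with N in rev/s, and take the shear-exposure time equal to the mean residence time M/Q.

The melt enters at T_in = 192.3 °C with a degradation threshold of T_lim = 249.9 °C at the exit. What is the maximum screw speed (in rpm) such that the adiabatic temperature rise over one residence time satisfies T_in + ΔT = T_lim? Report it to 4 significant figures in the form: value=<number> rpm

Convert throughput: Q = 168.7 kg/h = 168.7/3600 = 0.0468611 kg/s
t_res = M / Q_s = 5.66 ÷ 0.0468611 = 120.782 s
D = 66.7 mm = 0.0667 m;  h = 4.14 mm = 0.00414 m
ΔT_a = T_lim − T_in = 249.9 − 192.3 = 57.6 K
Invert ΔT = ηγ̇²t_res/(ρcp) for γ̇: γ̇_max² = ΔT_a ρ cp / (η t_res) = 57.6·1295·1886 / (3255·120.782) = 357.832 s⁻²
Take the square root: γ̇_max = √(357.832) = 18.9164 s⁻¹
N_max = γ̇_max h / (πD) = 18.9164·0.00414/(π·0.0667) = 0.373735 rev/s → ×60 = 22.4241 rpm

value=22.42 rpm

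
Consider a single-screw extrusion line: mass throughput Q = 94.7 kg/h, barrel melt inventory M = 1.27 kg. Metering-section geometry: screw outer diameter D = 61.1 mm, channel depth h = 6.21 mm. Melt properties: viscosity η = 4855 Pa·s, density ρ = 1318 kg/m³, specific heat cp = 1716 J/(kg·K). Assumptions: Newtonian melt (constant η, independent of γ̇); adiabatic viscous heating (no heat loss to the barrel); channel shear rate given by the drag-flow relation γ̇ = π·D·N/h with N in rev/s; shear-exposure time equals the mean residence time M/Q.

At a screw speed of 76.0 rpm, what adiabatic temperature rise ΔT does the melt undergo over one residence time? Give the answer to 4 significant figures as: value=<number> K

Q_s = Q / 3600 = 94.7 / 3600 = 0.0263056 kg/s
t_res = M / Q_s = 1.27 / 0.0263056 = 48.2788 s
Geometry in metres: D = 61.1 mm → 0.0611 m, h = 6.21 mm → 0.00621 m; screw speed N = 76.0 rpm = 1.26667 rev/s
γ̇ = π·D·N / h = π · 0.0611 · 1.26667 / 0.00621 = 39.1527 s⁻¹
ΔT = η·γ̇²·t_res/(ρ·cp) = [4855 × 39.1527² × 48.2788] / [1318 × 1716] = 158.868 K

value=158.9 K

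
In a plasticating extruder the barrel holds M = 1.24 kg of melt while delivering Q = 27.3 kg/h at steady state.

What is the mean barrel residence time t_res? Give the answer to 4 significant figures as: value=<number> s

value=163.5 s

Convert throughput: Q = 27.3 kg/h = 27.3/3600 = 0.00758333 kg/s
Mean residence time: t_res = M/Q_s = 1.24 kg / 0.00758333 kg/s = 163.516 s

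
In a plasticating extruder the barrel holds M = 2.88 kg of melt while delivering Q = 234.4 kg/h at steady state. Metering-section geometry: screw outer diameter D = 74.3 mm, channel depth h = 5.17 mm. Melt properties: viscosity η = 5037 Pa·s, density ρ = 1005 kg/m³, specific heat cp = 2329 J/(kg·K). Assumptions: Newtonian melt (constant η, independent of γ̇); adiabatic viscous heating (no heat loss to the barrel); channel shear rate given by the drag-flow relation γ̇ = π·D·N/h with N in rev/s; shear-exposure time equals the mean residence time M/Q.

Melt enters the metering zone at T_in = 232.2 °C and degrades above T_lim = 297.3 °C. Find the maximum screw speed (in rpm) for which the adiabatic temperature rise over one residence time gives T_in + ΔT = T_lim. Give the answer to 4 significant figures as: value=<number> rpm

Convert throughput: Q = 234.4 kg/h = 234.4/3600 = 0.0651111 kg/s
Mean residence time: t_res = M/Q_s = 2.88 kg / 0.0651111 kg/s = 44.2321 s
Convert to metres: D = 0.0743 m, h = 0.00517 m
ΔT_a = T_lim − T_in = 297.3 − 232.2 = 65.1 K
γ̇_max² = ΔT_a·ρ·cp/(η·t_res) = 65.1·1005·2329/(5037·44.2321) = 683.923 s⁻²
γ̇_max = √683.923 = 26.1519 s⁻¹
N_max = γ̇_max·h / (π·D) = 26.1519 · 0.00517 / (π · 0.0743) = 0.579236 rev/s = 34.7542 rpm

value=34.75 rpm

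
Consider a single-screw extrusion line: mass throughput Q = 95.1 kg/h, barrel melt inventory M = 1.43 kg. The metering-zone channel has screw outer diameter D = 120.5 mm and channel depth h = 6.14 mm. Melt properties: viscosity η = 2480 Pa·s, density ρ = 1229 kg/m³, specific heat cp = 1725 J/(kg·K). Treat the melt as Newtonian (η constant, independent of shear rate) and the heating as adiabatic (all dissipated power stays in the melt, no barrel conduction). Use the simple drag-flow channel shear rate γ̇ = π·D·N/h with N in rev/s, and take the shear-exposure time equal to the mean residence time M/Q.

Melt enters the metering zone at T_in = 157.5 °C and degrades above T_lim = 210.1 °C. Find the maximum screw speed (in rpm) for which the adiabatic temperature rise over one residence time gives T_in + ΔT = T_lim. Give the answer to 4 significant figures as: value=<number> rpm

Q_s = Q / 3600 = 95.1 / 3600 = 0.0264167 kg/s
Mean residence time: t_res = M/Q_s = 1.43 kg / 0.0264167 kg/s = 54.1325 s
Convert to metres: D = 0.1205 m, h = 0.00614 m
ΔT_a = T_lim − T_in = 210.1 − 157.5 = 52.6 K
γ̇_max² = ΔT_a·ρ·cp / (η·t_res) = [52.6 × 1229 × 1725] / [2480 × 54.1325] = 830.648 s⁻²
Take the square root: γ̇_max = √(830.648) = 28.821 s⁻¹
N_max = γ̇_max h / (πD) = 28.821·0.00614/(π·0.1205) = 0.467455 rev/s → ×60 = 28.0473 rpm

value=28.05 rpm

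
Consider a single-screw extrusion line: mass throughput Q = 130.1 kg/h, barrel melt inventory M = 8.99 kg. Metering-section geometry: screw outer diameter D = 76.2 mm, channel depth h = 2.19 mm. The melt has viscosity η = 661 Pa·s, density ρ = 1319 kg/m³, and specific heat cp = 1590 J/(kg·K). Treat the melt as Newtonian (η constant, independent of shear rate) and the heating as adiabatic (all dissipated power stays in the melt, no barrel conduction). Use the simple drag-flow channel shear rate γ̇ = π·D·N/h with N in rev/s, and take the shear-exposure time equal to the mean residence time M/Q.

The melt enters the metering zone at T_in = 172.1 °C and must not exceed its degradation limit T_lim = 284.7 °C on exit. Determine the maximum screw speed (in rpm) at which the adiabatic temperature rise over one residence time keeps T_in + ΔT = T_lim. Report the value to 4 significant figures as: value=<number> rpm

Convert throughput: Q = 130.1 kg/h = 130.1/3600 = 0.0361389 kg/s
t_res = M / Q_s = 8.99 / 0.0361389 = 248.762 s
Geometry in SI: D = 76.2 mm → 0.0762 m, h = 2.19 mm → 0.00219 m
ΔT_a = T_lim − T_in = 284.7 − 172.1 = 112.6 K
γ̇_max² = ΔT_a·ρ·cp / (η·t_res) = [112.6 × 1319 × 1590] / [661 × 248.762] = 1436.13 s⁻²
γ̇_max = √1436.13 = 37.8963 s⁻¹
Solve γ̇ = πDN/h for N: N_max = γ̇_max·h/(π·D) = 37.8963 × 0.00219 / (π × 0.0762) = 0.346686 rev/s = 20.8012 rpm

value=20.80 rpm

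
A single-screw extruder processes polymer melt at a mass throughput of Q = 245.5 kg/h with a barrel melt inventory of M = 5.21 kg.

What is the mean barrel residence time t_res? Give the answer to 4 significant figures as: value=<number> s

Convert throughput: Q = 245.5 kg/h = 245.5/3600 = 0.0681944 kg/s
t_res = M / Q_s = 5.21 / 0.0681944 = 76.3992 s

value=76.40 s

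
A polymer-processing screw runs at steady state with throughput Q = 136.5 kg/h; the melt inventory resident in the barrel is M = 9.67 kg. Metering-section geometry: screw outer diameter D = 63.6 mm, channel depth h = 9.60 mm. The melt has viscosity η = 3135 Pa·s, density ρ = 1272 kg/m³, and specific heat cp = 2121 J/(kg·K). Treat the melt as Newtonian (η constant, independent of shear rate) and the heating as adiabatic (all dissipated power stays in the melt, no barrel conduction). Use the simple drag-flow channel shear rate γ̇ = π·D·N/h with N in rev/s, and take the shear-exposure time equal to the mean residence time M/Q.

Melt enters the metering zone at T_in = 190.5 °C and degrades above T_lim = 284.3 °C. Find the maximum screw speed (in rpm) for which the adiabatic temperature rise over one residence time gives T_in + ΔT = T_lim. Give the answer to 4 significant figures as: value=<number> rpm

value=51.29 rpm

Throughput in SI: Q_s = 136.5 kg/h ÷ 3600 s/h = 0.0379167 kg/s
t_res = M / Q_s = 9.67 ÷ 0.0379167 = 255.033 s
D = 63.6 mm = 0.0636 m;  h = 9.60 mm = 0.0096 m
ΔT_a = T_lim − T_in = 284.3 °C − 190.5 °C = 93.8 K
γ̇_max² = ΔT_a·ρ·cp/(η·t_res) = 93.8·1272·2121/(3135·255.033) = 316.517 s⁻²
γ̇_max = √316.517 = 17.7909 s⁻¹
Solve γ̇ = πDN/h for N: N_max = γ̇_max·h/(π·D) = 17.7909 × 0.0096 / (π × 0.0636) = 0.854796 rev/s = 51.2878 rpm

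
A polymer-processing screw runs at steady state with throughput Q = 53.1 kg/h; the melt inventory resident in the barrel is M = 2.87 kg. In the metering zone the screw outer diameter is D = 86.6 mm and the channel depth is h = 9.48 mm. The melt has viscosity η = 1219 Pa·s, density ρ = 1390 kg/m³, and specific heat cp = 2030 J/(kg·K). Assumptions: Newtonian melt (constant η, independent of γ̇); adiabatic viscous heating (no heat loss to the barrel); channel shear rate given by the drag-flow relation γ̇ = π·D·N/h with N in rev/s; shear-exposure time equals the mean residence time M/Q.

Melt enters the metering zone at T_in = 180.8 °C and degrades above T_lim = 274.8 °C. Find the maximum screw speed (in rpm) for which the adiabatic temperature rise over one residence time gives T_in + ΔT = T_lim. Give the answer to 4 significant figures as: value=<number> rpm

Throughput in SI: Q_s = 53.1 kg/h ÷ 3600 s/h = 0.01475 kg/s
Mean residence time: t_res = M/Q_s = 2.87 kg / 0.01475 kg/s = 194.576 s
Geometry in SI: D = 86.6 mm → 0.0866 m, h = 9.48 mm → 0.00948 m
ΔT_a = T_lim − T_in = 274.8 °C − 180.8 °C = 94 K
γ̇_max² = ΔT_a·ρ·cp / (η·t_res) = [94 × 1390 × 2030] / [1219 × 194.576] = 1118.27 s⁻²
Take the square root: γ̇_max = √(1118.27) = 33.4405 s⁻¹
N_max = γ̇_max·h / (π·D) = 33.4405 · 0.00948 / (π · 0.0866) = 1.16523 rev/s = 69.914 rpm

value=69.91 rpm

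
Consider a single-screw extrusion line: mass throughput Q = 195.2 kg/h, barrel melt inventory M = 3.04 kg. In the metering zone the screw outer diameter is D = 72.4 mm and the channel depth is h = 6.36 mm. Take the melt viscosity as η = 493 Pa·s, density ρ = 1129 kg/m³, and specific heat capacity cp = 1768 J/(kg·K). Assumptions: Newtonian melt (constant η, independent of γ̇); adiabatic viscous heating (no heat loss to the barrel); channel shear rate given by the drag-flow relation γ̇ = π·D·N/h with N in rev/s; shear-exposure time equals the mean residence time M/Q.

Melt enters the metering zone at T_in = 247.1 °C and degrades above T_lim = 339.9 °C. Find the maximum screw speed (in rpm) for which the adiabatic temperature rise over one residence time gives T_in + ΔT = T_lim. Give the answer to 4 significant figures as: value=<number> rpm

Convert throughput: Q = 195.2 kg/h = 195.2/3600 = 0.0542222 kg/s
t_res = M / Q_s = 3.04 / 0.0542222 = 56.0656 s
Convert to metres: D = 0.0724 m, h = 0.00636 m
ΔT_a = T_lim − T_in = 339.9 − 247.1 = 92.8 K
γ̇_max² = ΔT_a·ρ·cp/(η·t_res) = 92.8·1129·1768/(493·56.0656) = 6701.64 s⁻²
Take the square root: γ̇_max = √(6701.64) = 81.8635 s⁻¹
Solve γ̇ = πDN/h for N: N_max = γ̇_max·h/(π·D) = 81.8635 × 0.00636 / (π × 0.0724) = 2.28907 rev/s = 137.344 rpm

value=137.3 rpm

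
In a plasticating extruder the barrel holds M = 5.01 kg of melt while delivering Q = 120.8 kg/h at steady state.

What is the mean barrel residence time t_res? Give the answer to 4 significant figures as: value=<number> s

Q_s = Q / 3600 = 120.8 / 3600 = 0.0335556 kg/s
t_res = M / Q_s = 5.01 ÷ 0.0335556 = 149.305 s

value=149.3 s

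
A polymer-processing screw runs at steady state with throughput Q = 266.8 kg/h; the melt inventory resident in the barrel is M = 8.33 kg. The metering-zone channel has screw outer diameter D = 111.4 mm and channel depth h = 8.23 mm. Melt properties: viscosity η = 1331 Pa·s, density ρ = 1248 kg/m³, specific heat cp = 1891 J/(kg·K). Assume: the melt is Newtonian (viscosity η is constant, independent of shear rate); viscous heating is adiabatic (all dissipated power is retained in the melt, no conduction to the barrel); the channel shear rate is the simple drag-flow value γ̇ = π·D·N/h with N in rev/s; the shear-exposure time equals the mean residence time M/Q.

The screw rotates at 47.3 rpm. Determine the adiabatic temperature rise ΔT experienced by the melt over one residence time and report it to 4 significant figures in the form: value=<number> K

Convert throughput: Q = 266.8 kg/h = 266.8/3600 = 0.0741111 kg/s
Mean residence time: t_res = M/Q_s = 8.33 kg / 0.0741111 kg/s = 112.399 s
D = 111.4 mm = 0.1114 m;  h = 8.23 mm = 0.00823 m;  N = 47.3 rpm / 60 = 0.788333 rev/s
Shear rate: γ̇ = πDN/h = π·0.1114·0.788333/0.00823 = 33.5232 s⁻¹
Adiabatic rise: ΔT = η γ̇² t_res / (ρ cp) = 1331·(33.5232)²·112.399 / (1248·1891) = 71.24 K

value=71.24 K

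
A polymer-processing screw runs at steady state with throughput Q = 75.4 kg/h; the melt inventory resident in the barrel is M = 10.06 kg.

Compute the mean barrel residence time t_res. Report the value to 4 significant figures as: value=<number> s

value=480.3 s

Throughput in SI: Q_s = 75.4 kg/h ÷ 3600 s/h = 0.0209444 kg/s
Mean residence time: t_res = M/Q_s = 10.06 kg / 0.0209444 kg/s = 480.318 s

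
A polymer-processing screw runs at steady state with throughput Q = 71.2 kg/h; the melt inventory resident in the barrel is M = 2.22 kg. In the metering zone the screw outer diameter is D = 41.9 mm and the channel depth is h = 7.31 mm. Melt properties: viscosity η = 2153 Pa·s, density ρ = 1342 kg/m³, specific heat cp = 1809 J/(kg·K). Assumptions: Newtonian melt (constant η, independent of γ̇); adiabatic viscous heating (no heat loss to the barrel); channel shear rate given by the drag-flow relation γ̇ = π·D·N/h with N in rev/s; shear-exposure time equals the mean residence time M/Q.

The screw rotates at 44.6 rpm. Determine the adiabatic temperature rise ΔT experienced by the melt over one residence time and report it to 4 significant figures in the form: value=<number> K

Convert throughput: Q = 71.2 kg/h = 71.2/3600 = 0.0197778 kg/s
t_res = M / Q_s = 2.22 ÷ 0.0197778 = 112.247 s
Geometry in metres: D = 41.9 mm → 0.0419 m, h = 7.31 mm → 0.00731 m; screw speed N = 44.6 rpm = 0.743333 rev/s
γ̇ = π D N / h = (π)(0.0419)(0.743333) / 0.00731 = 13.3854 s⁻¹
ΔT = η·γ̇²·t_res/(ρ·cp) = [2153 × 13.3854² × 112.247] / [1342 × 1809] = 17.8356 K

value=17.84 K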